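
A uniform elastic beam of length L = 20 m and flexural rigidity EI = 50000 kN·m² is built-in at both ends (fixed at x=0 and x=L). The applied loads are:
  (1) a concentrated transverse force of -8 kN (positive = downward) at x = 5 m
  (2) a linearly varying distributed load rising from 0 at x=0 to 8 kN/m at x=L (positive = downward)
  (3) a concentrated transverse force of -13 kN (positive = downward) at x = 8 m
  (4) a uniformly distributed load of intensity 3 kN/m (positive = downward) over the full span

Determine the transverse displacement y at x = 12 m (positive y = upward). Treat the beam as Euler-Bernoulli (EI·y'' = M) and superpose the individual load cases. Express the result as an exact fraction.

y(12) = -17249/390625 m

Load 1 — point force P=-8 kN at a=5 m (b=L-a=15):
  y_1 = -Pa²(L-x)²(3bL-(3b+a)(L-x))/(6L³EI)  [x>a] = -(-8)·5²·(20-12)²·(3·15·20-(3·15+5)·(20-12))/(6·20³·50000) = 1/375 m
Load 2 — triangular load w₀=8 kN/m (0→w₀ over full span):
  y_2 = -w₀x²(L-x)²(x+2L)/(120LEI) = -8·12²·(20-12)²·(12+2·20)/(120·20·50000) = -2496/78125 m
Load 3 — point force P=-13 kN at a=8 m (b=L-a=12):
  y_3 = -Pa²(L-x)²(3bL-(3b+a)(L-x))/(6L³EI)  [x>a] = -(-13)·8²·(20-12)²·(3·12·20-(3·12+8)·(20-12))/(6·20³·50000) = 9568/1171875 m
Load 4 — uniform load w=3 kN/m over full span:
  y_4 = -wx²(L-x)²/(24EI) = -3·12²·(20-12)²/(24·50000) = -72/3125 m
Superposition: y = Σ y_i = -17249/390625 m ≈ -0.044157 m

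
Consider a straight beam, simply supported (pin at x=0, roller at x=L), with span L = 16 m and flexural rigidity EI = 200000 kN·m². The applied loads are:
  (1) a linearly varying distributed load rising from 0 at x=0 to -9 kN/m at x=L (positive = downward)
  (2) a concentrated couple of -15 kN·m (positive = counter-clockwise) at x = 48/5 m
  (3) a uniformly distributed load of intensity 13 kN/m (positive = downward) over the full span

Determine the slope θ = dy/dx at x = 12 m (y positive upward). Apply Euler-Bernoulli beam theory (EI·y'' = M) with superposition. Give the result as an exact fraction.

Load 1 — triangular load w₀=-9 kN/m (0→w₀ over full span):
  θ_1 = -w₀(7L⁴-30L²x²+15x⁴)/(360LEI) = -(-9)·(7·16⁴-30·16²·12²+15·12⁴)/(360·16·200000) = -1313/500000 rad
Load 2 — applied couple M₀=-15 kN·m at a=48/5 m (b=L-a=32/5):
  θ_2 = (M₀x²/(2L)-M₀(x-a)+C₁)/EI  [x>a] with C₁=M₀(3b²-L²)/(6L)=104/5 = ((-15)·12²/(2·16)-(-15)·(12-(48/5))+(104/5))/200000 = -107/2000000 rad
Load 3 — uniform load w=13 kN/m over full span:
  θ_3 = -w(L³-6Lx²+4x³)/(24EI) = -13·(16³-6·16·12²+4·12³)/(24·200000) = 143/18750 rad
Superposition: θ = Σ θ_i = 29683/6000000 rad ≈ 0.004947 rad

θ(12) = 29683/6000000 rad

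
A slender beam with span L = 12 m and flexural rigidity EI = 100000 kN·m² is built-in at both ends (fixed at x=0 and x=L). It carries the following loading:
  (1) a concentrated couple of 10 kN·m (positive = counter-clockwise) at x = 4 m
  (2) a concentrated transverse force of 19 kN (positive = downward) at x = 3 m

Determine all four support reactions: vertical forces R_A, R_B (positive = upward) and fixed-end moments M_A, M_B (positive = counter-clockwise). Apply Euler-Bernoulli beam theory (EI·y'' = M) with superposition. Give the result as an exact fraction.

Load 1 — applied couple M₀=10 kN·m at a=4 m (b=L-a=8):
  R_A = 6M₀ab/L³ = 6·10·4·8/12³ = 10/9 kN
  M_A = M₀b(2a-b)/L² = 10·8·(2·4-8)/12² = 0 kN·m
  R_B = -6M₀ab/L³ = -6·10·4·8/12³ = -10/9 kN
  M_B = M₀a(2b-a)/L² = 10·4·(2·8-4)/12² = 10/3 kN·m
Load 2 — point force P=19 kN at a=3 m (b=L-a=9):
  R_A = Pb²(3a+b)/L³ = 19·9²·(3·3+9)/12³ = 513/32 kN
  M_A = Pab²/L² = 19·3·9²/12² = 513/16 kN·m
  R_B = Pa²(a+3b)/L³ = 19·3²·(3+3·9)/12³ = 95/32 kN
  M_B = -Pa²b/L² = -19·3²·9/12² = -171/16 kN·m
Superposition: R_A = 4937/288 kN, M_A = 513/16 kN·m, R_B = 535/288 kN, M_B = -353/48 kN·m

R_A = 4937/288 kN, M_A = 513/16 kN·m, R_B = 535/288 kN, M_B = -353/48 kN·m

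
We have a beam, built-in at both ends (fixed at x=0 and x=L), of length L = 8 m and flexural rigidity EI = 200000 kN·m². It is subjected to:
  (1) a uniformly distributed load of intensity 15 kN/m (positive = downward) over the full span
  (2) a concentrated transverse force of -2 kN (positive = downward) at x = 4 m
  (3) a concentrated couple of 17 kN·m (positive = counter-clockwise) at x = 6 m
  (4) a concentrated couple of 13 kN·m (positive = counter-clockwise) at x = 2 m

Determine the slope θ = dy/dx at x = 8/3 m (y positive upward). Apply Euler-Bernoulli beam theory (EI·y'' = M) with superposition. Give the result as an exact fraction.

θ(8/3) = -317/1350000 rad

Load 1 — uniform load w=15 kN/m over full span:
  θ_1 = -wx(L-x)(L-2x)/(12EI) = -15·(8/3)·(8-(8/3))·(8-2·(8/3))/(12·200000) = -4/16875 rad
Load 2 — point force P=-2 kN at a=4 m (b=L-a=4):
  θ_2 = -Pb²x(2aL-(3a+b)x)/(2L³EI)  [x≤a] = -(-2)·4²·(8/3)·(2·4·8-(3·4+4)·(8/3))/(2·8³·200000) = 1/112500 rad
Load 3 — applied couple M₀=17 kN·m at a=6 m (b=L-a=2):
  θ_3 = (R_Ax²/2 - M_Ax)/EI  [x≤a] with R_A=153/64, M_A=85/16 = ((153/64)·(8/3)²/2 - (85/16)·(8/3))/200000 = -17/600000 rad
Load 4 — applied couple M₀=13 kN·m at a=2 m (b=L-a=6):
  θ_4 = (R_Ax²/2 - M_Ax - M₀(x-a))/EI  [x>a] with R_A=117/64, M_A=-39/16 = ((117/64)·(8/3)²/2 - (-39/16)·(8/3) - 13·((8/3)-2))/200000 = 13/600000 rad
Superposition: θ = Σ θ_i = -317/1350000 rad ≈ -0.000235 rad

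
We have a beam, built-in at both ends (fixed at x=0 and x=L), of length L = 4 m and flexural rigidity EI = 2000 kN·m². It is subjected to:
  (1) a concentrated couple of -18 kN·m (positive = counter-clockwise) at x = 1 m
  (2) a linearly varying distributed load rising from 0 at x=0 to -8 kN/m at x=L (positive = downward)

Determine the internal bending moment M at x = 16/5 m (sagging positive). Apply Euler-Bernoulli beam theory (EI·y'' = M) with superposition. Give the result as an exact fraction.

Load 1 — applied couple M₀=-18 kN·m at a=1 m (b=L-a=3):
  M_1 = R_Ax - M_A - M₀  [x>a] with R_A=-81/16, M_A=27/8 = (-81/16)·(16/5) - (27/8) - (-18) = -63/40 kN·m
Load 2 — triangular load w₀=-8 kN/m (0→w₀ over full span):
  M_2 = 3w₀Lx/20 - w₀L²/30 - w₀x³/(6L) = 3·(-8)·4·(16/5)/20 - (-8)·4²/30 - (-8)·(16/5)³/(6·4) = -64/375 kN·m
Superposition: M = Σ M_i = -5237/3000 kN·m ≈ -1.745667 kN·m

M(16/5) = -5237/3000 kN·m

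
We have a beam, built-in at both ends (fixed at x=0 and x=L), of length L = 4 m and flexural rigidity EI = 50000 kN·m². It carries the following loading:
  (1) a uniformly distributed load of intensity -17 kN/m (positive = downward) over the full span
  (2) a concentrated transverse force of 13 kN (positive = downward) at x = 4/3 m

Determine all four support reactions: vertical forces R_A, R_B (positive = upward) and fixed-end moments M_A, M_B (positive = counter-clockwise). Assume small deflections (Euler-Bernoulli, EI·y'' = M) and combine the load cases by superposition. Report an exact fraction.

R_A = -658/27 kN, M_A = -404/27 kN·m, R_B = -827/27 kN, M_B = 508/27 kN·m

Load 1 — uniform load w=-17 kN/m over full span:
  R_A = wL/2 = (-17)·4/2 = -34 kN
  M_A = wL²/12 = (-17)·4²/12 = -68/3 kN·m
  R_B = wL/2 = (-17)·4/2 = -34 kN
  M_B = -wL²/12 = -(-17)·4²/12 = 68/3 kN·m
Load 2 — point force P=13 kN at a=4/3 m (b=L-a=8/3):
  R_A = Pb²(3a+b)/L³ = 13·(8/3)²·(3·(4/3)+(8/3))/4³ = 260/27 kN
  M_A = Pab²/L² = 13·(4/3)·(8/3)²/4² = 208/27 kN·m
  R_B = Pa²(a+3b)/L³ = 13·(4/3)²·((4/3)+3·(8/3))/4³ = 91/27 kN
  M_B = -Pa²b/L² = -13·(4/3)²·(8/3)/4² = -104/27 kN·m
Superposition: R_A = -658/27 kN, M_A = -404/27 kN·m, R_B = -827/27 kN, M_B = 508/27 kN·m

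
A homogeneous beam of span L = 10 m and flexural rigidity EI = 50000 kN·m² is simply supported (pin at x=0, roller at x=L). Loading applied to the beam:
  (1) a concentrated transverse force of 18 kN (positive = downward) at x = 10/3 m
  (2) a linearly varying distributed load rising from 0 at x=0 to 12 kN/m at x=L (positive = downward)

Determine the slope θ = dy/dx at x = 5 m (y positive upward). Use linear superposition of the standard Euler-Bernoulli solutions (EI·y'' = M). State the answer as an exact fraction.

Load 1 — point force P=18 kN at a=10/3 m (b=L-a=20/3):
  θ_1 = -Pa(2L²-6Lx+3x²+a²)/(6LEI)  [x>a] = -18·(10/3)·(2·10²-6·10·5+3·5²+(10/3)²)/(6·10·50000) = 1/3600 rad
Load 2 — triangular load w₀=12 kN/m (0→w₀ over full span):
  θ_2 = -w₀(7L⁴-30L²x²+15x⁴)/(360LEI) = -12·(7·10⁴-30·10²·5²+15·5⁴)/(360·10·50000) = -7/24000 rad
Superposition: θ = Σ θ_i = -1/72000 rad ≈ -0.000014 rad

θ(5) = -1/72000 rad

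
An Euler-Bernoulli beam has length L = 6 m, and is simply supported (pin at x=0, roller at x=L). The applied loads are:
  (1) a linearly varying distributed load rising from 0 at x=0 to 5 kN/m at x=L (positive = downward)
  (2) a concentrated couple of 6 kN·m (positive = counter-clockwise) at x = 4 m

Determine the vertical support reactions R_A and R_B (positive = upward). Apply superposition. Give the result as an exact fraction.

R_A = 6 kN, R_B = 9 kN

Load 1 — triangular load w₀=5 kN/m (0→w₀ over full span):
  R_A = w₀L/6 = 5·6/6 = 5 kN
  R_B = w₀L/3 = 5·6/3 = 10 kN
Load 2 — applied couple M₀=6 kN·m at a=4 m (b=L-a=2):
  R_A = M₀/L = 6/6 = 1 kN
  R_B = -M₀/L = -6/6 = -1 kN
Superposition: R_A = 6 kN, R_B = 9 kN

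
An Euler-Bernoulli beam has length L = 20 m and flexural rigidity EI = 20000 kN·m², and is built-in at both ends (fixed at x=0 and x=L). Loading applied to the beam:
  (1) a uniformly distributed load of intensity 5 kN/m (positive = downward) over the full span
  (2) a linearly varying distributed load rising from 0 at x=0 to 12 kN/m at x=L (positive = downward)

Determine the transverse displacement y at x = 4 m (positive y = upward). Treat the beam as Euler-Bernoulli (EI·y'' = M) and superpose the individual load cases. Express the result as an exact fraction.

y(4) = -4112/46875 m

Load 1 — uniform load w=5 kN/m over full span:
  y_1 = -wx²(L-x)²/(24EI) = -5·4²·(20-4)²/(24·20000) = -16/375 m
Load 2 — triangular load w₀=12 kN/m (0→w₀ over full span):
  y_2 = -w₀x²(L-x)²(x+2L)/(120LEI) = -12·4²·(20-4)²·(4+2·20)/(120·20·20000) = -704/15625 m
Superposition: y = Σ y_i = -4112/46875 m ≈ -0.087723 m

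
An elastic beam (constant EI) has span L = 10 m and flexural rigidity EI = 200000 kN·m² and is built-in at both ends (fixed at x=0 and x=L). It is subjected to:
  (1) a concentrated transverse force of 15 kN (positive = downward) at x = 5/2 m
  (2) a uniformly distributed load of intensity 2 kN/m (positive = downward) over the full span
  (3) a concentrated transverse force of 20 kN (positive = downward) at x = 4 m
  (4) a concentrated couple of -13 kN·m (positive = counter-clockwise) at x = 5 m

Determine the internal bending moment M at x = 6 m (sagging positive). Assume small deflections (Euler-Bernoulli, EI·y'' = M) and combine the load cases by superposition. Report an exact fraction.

Load 1 — point force P=15 kN at a=5/2 m (b=L-a=15/2):
  M_1 = Pa²(a+3b)(L-x)/L³ - Pa²b/L²  [x>a] = 15·(5/2)²·((5/2)+3·(15/2))·(10-6)/10³ - 15·(5/2)²·(15/2)/10² = 75/32 kN·m
Load 2 — uniform load w=2 kN/m over full span:
  M_2 = wLx/2 - wL²/12 - wx²/2 = 2·10·6/2 - 2·10²/12 - 2·6²/2 = 22/3 kN·m
Load 3 — point force P=20 kN at a=4 m (b=L-a=6):
  M_3 = Pa²(a+3b)(L-x)/L³ - Pa²b/L²  [x>a] = 20·4²·(4+3·6)·(10-6)/10³ - 20·4²·6/10² = 224/25 kN·m
Load 4 — applied couple M₀=-13 kN·m at a=5 m (b=L-a=5):
  M_4 = R_Ax - M_A - M₀  [x>a] with R_A=-39/20, M_A=-13/4 = (-39/20)·6 - (-13/4) - (-13) = 91/20 kN·m
Superposition: M = Σ M_i = 55649/2400 kN·m ≈ 23.187083 kN·m

M(6) = 55649/2400 kN·m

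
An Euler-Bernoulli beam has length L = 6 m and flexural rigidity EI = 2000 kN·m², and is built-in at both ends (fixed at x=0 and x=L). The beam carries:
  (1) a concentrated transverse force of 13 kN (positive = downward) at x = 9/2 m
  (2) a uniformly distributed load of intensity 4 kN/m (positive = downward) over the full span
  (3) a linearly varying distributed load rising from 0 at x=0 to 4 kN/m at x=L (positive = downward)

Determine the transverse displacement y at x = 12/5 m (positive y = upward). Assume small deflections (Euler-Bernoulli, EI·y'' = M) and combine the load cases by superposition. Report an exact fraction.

y(12/5) = -1516473/125000000 m

Load 1 — point force P=13 kN at a=9/2 m (b=L-a=3/2):
  y_1 = -Pb²x²(3aL-(3a+b)x)/(6L³EI)  [x≤a] = -13·(3/2)²·(12/5)²·(3·(9/2)·6-(3·(9/2)+(3/2))·(12/5))/(6·6³·2000) = -117/40000 m
Load 2 — uniform load w=4 kN/m over full span:
  y_2 = -wx²(L-x)²/(24EI) = -4·(12/5)²·(6-(12/5))²/(24·2000) = -486/78125 m
Load 3 — triangular load w₀=4 kN/m (0→w₀ over full span):
  y_3 = -w₀x²(L-x)²(x+2L)/(120LEI) = -4·(12/5)²·(6-(12/5))²·((12/5)+2·6)/(120·6·2000) = -5832/1953125 m
Superposition: y = Σ y_i = -1516473/125000000 m ≈ -0.012132 m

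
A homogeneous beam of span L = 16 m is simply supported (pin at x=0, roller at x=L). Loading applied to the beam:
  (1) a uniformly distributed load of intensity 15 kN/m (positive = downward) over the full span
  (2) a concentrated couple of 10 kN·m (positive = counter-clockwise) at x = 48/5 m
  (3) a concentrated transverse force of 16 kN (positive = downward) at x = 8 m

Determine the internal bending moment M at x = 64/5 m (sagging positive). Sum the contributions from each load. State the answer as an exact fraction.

Load 1 — uniform load w=15 kN/m over full span:
  M_1 = wx(L-x)/2 = 15·(64/5)·(16-(64/5))/2 = 1536/5 kN·m
Load 2 — applied couple M₀=10 kN·m at a=48/5 m (b=L-a=32/5):
  M_2 = M₀x/L - M₀  [x>a] = 10·(64/5)/16 - 10 = -2 kN·m
Load 3 — point force P=16 kN at a=8 m (b=L-a=8):
  M_3 = Pa(L-x)/L  [x>a] = 16·8·(16-(64/5))/16 = 128/5 kN·m
Superposition: M = Σ M_i = 1654/5 kN·m ≈ 330.800000 kN·m

M(64/5) = 1654/5 kN·m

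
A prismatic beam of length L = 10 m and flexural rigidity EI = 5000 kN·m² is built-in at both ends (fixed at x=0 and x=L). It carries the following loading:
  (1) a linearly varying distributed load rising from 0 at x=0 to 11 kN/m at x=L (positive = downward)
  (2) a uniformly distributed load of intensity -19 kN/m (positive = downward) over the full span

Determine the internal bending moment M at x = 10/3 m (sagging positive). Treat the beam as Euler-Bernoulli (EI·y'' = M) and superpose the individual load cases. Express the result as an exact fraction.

M(10/3) = -3340/81 kN·m

Load 1 — triangular load w₀=11 kN/m (0→w₀ over full span):
  M_1 = 3w₀Lx/20 - w₀L²/30 - w₀x³/(6L) = 3·11·10·(10/3)/20 - 11·10²/30 - 11·(10/3)³/(6·10) = 935/81 kN·m
Load 2 — uniform load w=-19 kN/m over full span:
  M_2 = wLx/2 - wL²/12 - wx²/2 = (-19)·10·(10/3)/2 - (-19)·10²/12 - (-19)·(10/3)²/2 = -475/9 kN·m
Superposition: M = Σ M_i = -3340/81 kN·m ≈ -41.234568 kN·m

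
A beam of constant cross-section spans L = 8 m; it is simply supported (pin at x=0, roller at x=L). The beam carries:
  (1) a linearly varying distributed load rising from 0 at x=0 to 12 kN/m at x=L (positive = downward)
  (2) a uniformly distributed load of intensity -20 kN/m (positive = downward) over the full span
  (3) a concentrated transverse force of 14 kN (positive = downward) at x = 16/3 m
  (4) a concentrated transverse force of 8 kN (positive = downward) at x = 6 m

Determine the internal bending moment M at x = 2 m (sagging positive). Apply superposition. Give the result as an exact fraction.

M(2) = -230/3 kN·m

Load 1 — triangular load w₀=12 kN/m (0→w₀ over full span):
  M_1 = w₀Lx/6 - w₀x³/(6L) = 12·8·2/6 - 12·2³/(6·8) = 30 kN·m
Load 2 — uniform load w=-20 kN/m over full span:
  M_2 = wx(L-x)/2 = (-20)·2·(8-2)/2 = -120 kN·m
Load 3 — point force P=14 kN at a=16/3 m (b=L-a=8/3):
  M_3 = Pbx/L  [x≤a] = 14·(8/3)·2/8 = 28/3 kN·m
Load 4 — point force P=8 kN at a=6 m (b=L-a=2):
  M_4 = Pbx/L  [x≤a] = 8·2·2/8 = 4 kN·m
Superposition: M = Σ M_i = -230/3 kN·m ≈ -76.666667 kN·m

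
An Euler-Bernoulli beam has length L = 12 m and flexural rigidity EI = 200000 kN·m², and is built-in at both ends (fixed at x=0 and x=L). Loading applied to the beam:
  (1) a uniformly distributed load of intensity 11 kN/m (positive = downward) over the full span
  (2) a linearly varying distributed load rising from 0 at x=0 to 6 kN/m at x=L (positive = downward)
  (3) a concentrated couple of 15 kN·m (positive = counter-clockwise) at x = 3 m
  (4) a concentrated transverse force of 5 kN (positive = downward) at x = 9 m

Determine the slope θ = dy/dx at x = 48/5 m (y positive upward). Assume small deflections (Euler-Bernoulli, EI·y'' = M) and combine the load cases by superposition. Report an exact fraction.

θ(48/5) = 246501/250000000 rad

Load 1 — uniform load w=11 kN/m over full span:
  θ_1 = -wx(L-x)(L-2x)/(12EI) = -11·(48/5)·(12-(48/5))·(12-2·(48/5))/(12·200000) = 297/390625 rad
Load 2 — triangular load w₀=6 kN/m (0→w₀ over full span):
  θ_2 = -w₀(2x(L-x)(L-2x)(x+2L)+x²(L-x)²)/(120LEI) = -6·(2·(48/5)·(12-(48/5))·(12-2·(48/5))·((48/5)+2·12)+(48/5)²·(12-(48/5))²)/(120·12·200000) = 432/1953125 rad
Load 3 — applied couple M₀=15 kN·m at a=3 m (b=L-a=9):
  θ_3 = (R_Ax²/2 - M_Ax - M₀(x-a))/EI  [x>a] with R_A=45/32, M_A=-45/16 = ((45/32)·(48/5)²/2 - (-45/16)·(48/5) - 15·((48/5)-3))/200000 = -9/250000 rad
Load 4 — point force P=5 kN at a=9 m (b=L-a=3):
  θ_4 = Pa²(L-x)(2bL-(3b+a)(L-x))/(2L³EI)  [x>a] = 5·9²·(12-(48/5))·(2·3·12-(3·3+9)·(12-(48/5)))/(2·12³·200000) = 81/2000000 rad
Superposition: θ = Σ θ_i = 246501/250000000 rad ≈ 0.000986 rad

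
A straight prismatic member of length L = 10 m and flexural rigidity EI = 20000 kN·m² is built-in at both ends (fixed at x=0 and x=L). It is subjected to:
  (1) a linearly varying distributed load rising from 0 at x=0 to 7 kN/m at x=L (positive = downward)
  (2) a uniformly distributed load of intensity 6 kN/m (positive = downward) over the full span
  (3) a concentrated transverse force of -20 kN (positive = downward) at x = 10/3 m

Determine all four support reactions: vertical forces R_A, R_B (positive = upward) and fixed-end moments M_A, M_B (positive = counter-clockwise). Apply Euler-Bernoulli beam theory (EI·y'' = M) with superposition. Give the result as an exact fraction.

R_A = 1387/54 kN, M_A = 1180/27 kN·m, R_B = 2663/54 kN, M_B = -1895/27 kN·m

Load 1 — triangular load w₀=7 kN/m (0→w₀ over full span):
  R_A = 3w₀L/20 = 3·7·10/20 = 21/2 kN
  M_A = w₀L²/30 = 7·10²/30 = 70/3 kN·m
  R_B = 7w₀L/20 = 7·7·10/20 = 49/2 kN
  M_B = -w₀L²/20 = -7·10²/20 = -35 kN·m
Load 2 — uniform load w=6 kN/m over full span:
  R_A = wL/2 = 6·10/2 = 30 kN
  M_A = wL²/12 = 6·10²/12 = 50 kN·m
  R_B = wL/2 = 6·10/2 = 30 kN
  M_B = -wL²/12 = -6·10²/12 = -50 kN·m
Load 3 — point force P=-20 kN at a=10/3 m (b=L-a=20/3):
  R_A = Pb²(3a+b)/L³ = (-20)·(20/3)²·(3·(10/3)+(20/3))/10³ = -400/27 kN
  M_A = Pab²/L² = (-20)·(10/3)·(20/3)²/10² = -800/27 kN·m
  R_B = Pa²(a+3b)/L³ = (-20)·(10/3)²·((10/3)+3·(20/3))/10³ = -140/27 kN
  M_B = -Pa²b/L² = -(-20)·(10/3)²·(20/3)/10² = 400/27 kN·m
Superposition: R_A = 1387/54 kN, M_A = 1180/27 kN·m, R_B = 2663/54 kN, M_B = -1895/27 kN·m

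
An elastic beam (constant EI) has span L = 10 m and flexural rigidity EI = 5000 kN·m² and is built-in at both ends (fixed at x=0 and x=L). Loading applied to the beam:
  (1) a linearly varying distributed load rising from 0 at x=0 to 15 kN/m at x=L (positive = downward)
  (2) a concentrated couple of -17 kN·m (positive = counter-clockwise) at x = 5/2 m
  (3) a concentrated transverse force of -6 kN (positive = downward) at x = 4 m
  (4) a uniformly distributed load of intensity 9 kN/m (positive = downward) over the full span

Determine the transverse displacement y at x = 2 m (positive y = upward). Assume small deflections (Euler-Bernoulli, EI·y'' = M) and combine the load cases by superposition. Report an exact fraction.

Load 1 — triangular load w₀=15 kN/m (0→w₀ over full span):
  y_1 = -w₀x²(L-x)²(x+2L)/(120LEI) = -15·2²·(10-2)²·(2+2·10)/(120·10·5000) = -44/3125 m
Load 2 — applied couple M₀=-17 kN·m at a=5/2 m (b=L-a=15/2):
  y_2 = (R_Ax³/6 - M_Ax²/2)/EI  [x≤a] with R_A=-153/80, M_A=51/16 = ((-153/80)·2³/6 - (51/16)·2²/2)/5000 = -357/200000 m
Load 3 — point force P=-6 kN at a=4 m (b=L-a=6):
  y_3 = -Pb²x²(3aL-(3a+b)x)/(6L³EI)  [x≤a] = -(-6)·6²·2²·(3·4·10-(3·4+6)·2)/(6·10³·5000) = 189/78125 m
Load 4 — uniform load w=9 kN/m over full span:
  y_4 = -wx²(L-x)²/(24EI) = -9·2²·(10-2)²/(24·5000) = -12/625 m
Superposition: y = Σ y_i = -163229/5000000 m ≈ -0.032646 m

y(2) = -163229/5000000 m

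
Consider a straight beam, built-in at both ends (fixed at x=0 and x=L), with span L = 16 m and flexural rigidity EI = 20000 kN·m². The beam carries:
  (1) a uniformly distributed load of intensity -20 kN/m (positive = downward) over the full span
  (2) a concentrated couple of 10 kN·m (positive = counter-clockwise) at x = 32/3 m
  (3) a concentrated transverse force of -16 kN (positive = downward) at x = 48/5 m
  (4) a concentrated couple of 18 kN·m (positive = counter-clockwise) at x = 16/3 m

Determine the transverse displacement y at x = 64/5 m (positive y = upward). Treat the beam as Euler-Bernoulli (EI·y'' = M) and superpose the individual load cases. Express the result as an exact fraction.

y(64/5) = 6803608/87890625 m

Load 1 — uniform load w=-20 kN/m over full span:
  y_1 = -wx²(L-x)²/(24EI) = -(-20)·(64/5)²·(16-(64/5))²/(24·20000) = 16384/234375 m
Load 2 — applied couple M₀=10 kN·m at a=32/3 m (b=L-a=16/3):
  y_2 = (R_Ax³/6 - M_Ax²/2 - M₀(x-a)²/2)/EI  [x>a] with R_A=5/6, M_A=10/3 = ((5/6)·(64/5)³/6 - (10/3)·(64/5)²/2 - 10·((64/5)-(32/3))²/2)/20000 = -32/140625 m
Load 3 — point force P=-16 kN at a=48/5 m (b=L-a=32/5):
  y_3 = -Pa²(L-x)²(3bL-(3b+a)(L-x))/(6L³EI)  [x>a] = -(-16)·(48/5)²·(16-(64/5))²·(3·(32/5)·16-(3·(32/5)+(48/5))·(16-(64/5)))/(6·16³·20000) = 64512/9765625 m
Load 4 — applied couple M₀=18 kN·m at a=16/3 m (b=L-a=32/3):
  y_4 = (R_Ax³/6 - M_Ax²/2 - M₀(x-a)²/2)/EI  [x>a] with R_A=3/2, M_A=0 = ((3/2)·(64/5)³/6 - 0·(64/5)²/2 - 18·((64/5)-(16/3))²/2)/20000 = 88/78125 m
Superposition: y = Σ y_i = 6803608/87890625 m ≈ 0.077410 m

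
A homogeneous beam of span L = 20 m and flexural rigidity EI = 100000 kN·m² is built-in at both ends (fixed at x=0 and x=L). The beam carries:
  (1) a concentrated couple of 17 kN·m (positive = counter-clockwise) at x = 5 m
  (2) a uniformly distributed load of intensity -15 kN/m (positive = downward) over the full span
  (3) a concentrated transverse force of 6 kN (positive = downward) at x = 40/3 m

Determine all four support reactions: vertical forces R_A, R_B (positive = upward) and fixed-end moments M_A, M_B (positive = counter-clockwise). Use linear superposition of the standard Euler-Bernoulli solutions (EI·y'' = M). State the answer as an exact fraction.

Load 1 — applied couple M₀=17 kN·m at a=5 m (b=L-a=15):
  R_A = 6M₀ab/L³ = 6·17·5·15/20³ = 153/160 kN
  M_A = M₀b(2a-b)/L² = 17·15·(2·5-15)/20² = -51/16 kN·m
  R_B = -6M₀ab/L³ = -6·17·5·15/20³ = -153/160 kN
  M_B = M₀a(2b-a)/L² = 17·5·(2·15-5)/20² = 85/16 kN·m
Load 2 — uniform load w=-15 kN/m over full span:
  R_A = wL/2 = (-15)·20/2 = -150 kN
  M_A = wL²/12 = (-15)·20²/12 = -500 kN·m
  R_B = wL/2 = (-15)·20/2 = -150 kN
  M_B = -wL²/12 = -(-15)·20²/12 = 500 kN·m
Load 3 — point force P=6 kN at a=40/3 m (b=L-a=20/3):
  R_A = Pb²(3a+b)/L³ = 6·(20/3)²·(3·(40/3)+(20/3))/20³ = 14/9 kN
  M_A = Pab²/L² = 6·(40/3)·(20/3)²/20² = 80/9 kN·m
  R_B = Pa²(a+3b)/L³ = 6·(40/3)²·((40/3)+3·(20/3))/20³ = 40/9 kN
  M_B = -Pa²b/L² = -6·(40/3)²·(20/3)/20² = -160/9 kN·m
Superposition: R_A = -212383/1440 kN, M_A = -71179/144 kN·m, R_B = -210977/1440 kN, M_B = 70205/144 kN·m

R_A = -212383/1440 kN, M_A = -71179/144 kN·m, R_B = -210977/1440 kN, M_B = 70205/144 kN·m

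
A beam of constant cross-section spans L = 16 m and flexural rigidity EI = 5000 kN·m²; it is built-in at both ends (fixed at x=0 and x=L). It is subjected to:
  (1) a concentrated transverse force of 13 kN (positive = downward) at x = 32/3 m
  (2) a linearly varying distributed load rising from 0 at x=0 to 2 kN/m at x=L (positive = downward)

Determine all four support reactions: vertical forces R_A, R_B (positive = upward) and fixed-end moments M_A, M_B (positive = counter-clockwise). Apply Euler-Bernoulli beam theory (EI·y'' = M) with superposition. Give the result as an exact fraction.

R_A = 1103/135 kN, M_A = 4384/135 kN·m, R_B = 2812/135 kN, M_B = -7616/135 kN·m

Load 1 — point force P=13 kN at a=32/3 m (b=L-a=16/3):
  R_A = Pb²(3a+b)/L³ = 13·(16/3)²·(3·(32/3)+(16/3))/16³ = 91/27 kN
  M_A = Pab²/L² = 13·(32/3)·(16/3)²/16² = 416/27 kN·m
  R_B = Pa²(a+3b)/L³ = 13·(32/3)²·((32/3)+3·(16/3))/16³ = 260/27 kN
  M_B = -Pa²b/L² = -13·(32/3)²·(16/3)/16² = -832/27 kN·m
Load 2 — triangular load w₀=2 kN/m (0→w₀ over full span):
  R_A = 3w₀L/20 = 3·2·16/20 = 24/5 kN
  M_A = w₀L²/30 = 2·16²/30 = 256/15 kN·m
  R_B = 7w₀L/20 = 7·2·16/20 = 56/5 kN
  M_B = -w₀L²/20 = -2·16²/20 = -128/5 kN·m
Superposition: R_A = 1103/135 kN, M_A = 4384/135 kN·m, R_B = 2812/135 kN, M_B = -7616/135 kN·m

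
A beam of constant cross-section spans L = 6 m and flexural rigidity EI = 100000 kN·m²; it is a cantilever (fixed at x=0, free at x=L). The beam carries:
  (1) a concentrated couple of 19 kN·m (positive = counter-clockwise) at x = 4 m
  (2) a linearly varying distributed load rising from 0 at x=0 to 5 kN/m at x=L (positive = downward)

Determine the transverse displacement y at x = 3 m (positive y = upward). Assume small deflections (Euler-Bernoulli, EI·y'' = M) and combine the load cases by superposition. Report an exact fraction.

Load 1 — applied couple M₀=19 kN·m at a=4 m (b=L-a=2):
  y_1 = M₀x²/(2EI)  [x≤a] = 19·3²/(2·100000) = 171/200000 m
Load 2 — triangular load w₀=5 kN/m (0→w₀ over full span):
  y_2 = (w₀Lx³/12-w₀L²x²/6-w₀x⁵/(120L))/EI = (5·6·3³/12-5·6²·3²/6-5·3⁵/(120·6))/100000 = -3267/1600000 m
Superposition: y = Σ y_i = -1899/1600000 m ≈ -0.001187 m

y(3) = -1899/1600000 m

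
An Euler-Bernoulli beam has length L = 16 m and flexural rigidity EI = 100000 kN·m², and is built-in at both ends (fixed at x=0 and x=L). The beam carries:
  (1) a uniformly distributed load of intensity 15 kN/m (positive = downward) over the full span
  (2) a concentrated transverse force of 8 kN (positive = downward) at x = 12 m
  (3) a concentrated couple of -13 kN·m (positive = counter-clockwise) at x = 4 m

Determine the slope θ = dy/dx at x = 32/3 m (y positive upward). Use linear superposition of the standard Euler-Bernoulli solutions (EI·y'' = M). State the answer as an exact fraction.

Load 1 — uniform load w=15 kN/m over full span:
  θ_1 = -wx(L-x)(L-2x)/(12EI) = -15·(32/3)·(16-(32/3))·(16-2·(32/3))/(12·100000) = 64/16875 rad
Load 2 — point force P=8 kN at a=12 m (b=L-a=4):
  θ_2 = -Pb²x(2aL-(3a+b)x)/(2L³EI)  [x≤a] = -8·4²·(32/3)·(2·12·16-(3·12+4)·(32/3))/(2·16³·100000) = 2/28125 rad
Load 3 — applied couple M₀=-13 kN·m at a=4 m (b=L-a=12):
  θ_3 = (R_Ax²/2 - M_Ax - M₀(x-a))/EI  [x>a] with R_A=-117/128, M_A=39/16 = ((-117/128)·(32/3)²/2 - (39/16)·(32/3) - (-13)·((32/3)-4))/100000 = 13/150000 rad
Superposition: θ = Σ θ_i = 5333/1350000 rad ≈ 0.003950 rad

θ(32/3) = 5333/1350000 rad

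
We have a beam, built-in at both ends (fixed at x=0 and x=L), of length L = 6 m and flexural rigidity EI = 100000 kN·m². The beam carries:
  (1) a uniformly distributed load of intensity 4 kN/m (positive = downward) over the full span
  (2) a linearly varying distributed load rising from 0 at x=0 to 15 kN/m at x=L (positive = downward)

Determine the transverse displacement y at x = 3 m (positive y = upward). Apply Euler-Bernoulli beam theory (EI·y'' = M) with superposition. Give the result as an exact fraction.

Load 1 — uniform load w=4 kN/m over full span:
  y_1 = -wx²(L-x)²/(24EI) = -4·3²·(6-3)²/(24·100000) = -27/200000 m
Load 2 — triangular load w₀=15 kN/m (0→w₀ over full span):
  y_2 = -w₀x²(L-x)²(x+2L)/(120LEI) = -15·3²·(6-3)²·(3+2·6)/(120·6·100000) = -81/320000 m
Superposition: y = Σ y_i = -621/1600000 m ≈ -0.000388 m

y(3) = -621/1600000 m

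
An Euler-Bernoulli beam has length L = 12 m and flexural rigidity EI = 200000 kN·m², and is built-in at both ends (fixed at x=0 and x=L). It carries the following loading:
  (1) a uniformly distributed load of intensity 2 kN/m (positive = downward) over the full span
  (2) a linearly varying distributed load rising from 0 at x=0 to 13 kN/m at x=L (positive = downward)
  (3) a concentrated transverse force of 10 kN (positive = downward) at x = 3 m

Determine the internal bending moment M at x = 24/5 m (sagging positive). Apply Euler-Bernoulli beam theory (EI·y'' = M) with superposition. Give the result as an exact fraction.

M(24/5) = 46137/1000 kN·m

Load 1 — uniform load w=2 kN/m over full span:
  M_1 = wLx/2 - wL²/12 - wx²/2 = 2·12·(24/5)/2 - 2·12²/12 - 2·(24/5)²/2 = 264/25 kN·m
Load 2 — triangular load w₀=13 kN/m (0→w₀ over full span):
  M_2 = 3w₀Lx/20 - w₀L²/30 - w₀x³/(6L) = 3·13·12·(24/5)/20 - 13·12²/30 - 13·(24/5)³/(6·12) = 3744/125 kN·m
Load 3 — point force P=10 kN at a=3 m (b=L-a=9):
  M_3 = Pa²(a+3b)(L-x)/L³ - Pa²b/L²  [x>a] = 10·3²·(3+3·9)·(12-(24/5))/12³ - 10·3²·9/12² = 45/8 kN·m
Superposition: M = Σ M_i = 46137/1000 kN·m ≈ 46.137000 kN·m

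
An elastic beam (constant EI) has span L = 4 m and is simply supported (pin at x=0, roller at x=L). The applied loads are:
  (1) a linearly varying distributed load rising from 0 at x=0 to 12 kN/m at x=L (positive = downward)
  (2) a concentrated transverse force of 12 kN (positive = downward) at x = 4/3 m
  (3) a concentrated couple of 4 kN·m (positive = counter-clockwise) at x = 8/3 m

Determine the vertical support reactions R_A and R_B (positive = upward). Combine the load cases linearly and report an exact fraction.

Load 1 — triangular load w₀=12 kN/m (0→w₀ over full span):
  R_A = w₀L/6 = 12·4/6 = 8 kN
  R_B = w₀L/3 = 12·4/3 = 16 kN
Load 2 — point force P=12 kN at a=4/3 m (b=L-a=8/3):
  R_A = Pb/L = 12·(8/3)/4 = 8 kN
  R_B = Pa/L = 12·(4/3)/4 = 4 kN
Load 3 — applied couple M₀=4 kN·m at a=8/3 m (b=L-a=4/3):
  R_A = M₀/L = 4/4 = 1 kN
  R_B = -M₀/L = -4/4 = -1 kN
Superposition: R_A = 17 kN, R_B = 19 kN

R_A = 17 kN, R_B = 19 kN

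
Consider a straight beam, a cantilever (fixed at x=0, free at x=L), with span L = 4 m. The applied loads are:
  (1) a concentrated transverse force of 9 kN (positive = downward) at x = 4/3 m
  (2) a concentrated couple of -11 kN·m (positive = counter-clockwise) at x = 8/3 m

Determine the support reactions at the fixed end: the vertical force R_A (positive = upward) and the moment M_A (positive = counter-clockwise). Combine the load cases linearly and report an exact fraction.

R_A = 9 kN, M_A = 23 kN·m

Load 1 — point force P=9 kN at a=4/3 m (b=L-a=8/3):
  R_A = P = 9 kN
  M_A = Pa = 9·(4/3) = 12 kN·m
Load 2 — applied couple M₀=-11 kN·m at a=8/3 m (b=L-a=4/3):
  R_A = 0 kN
  M_A = -M₀ = -(-11) = 11 kN·m
Superposition: R_A = 9 kN, M_A = 23 kN·m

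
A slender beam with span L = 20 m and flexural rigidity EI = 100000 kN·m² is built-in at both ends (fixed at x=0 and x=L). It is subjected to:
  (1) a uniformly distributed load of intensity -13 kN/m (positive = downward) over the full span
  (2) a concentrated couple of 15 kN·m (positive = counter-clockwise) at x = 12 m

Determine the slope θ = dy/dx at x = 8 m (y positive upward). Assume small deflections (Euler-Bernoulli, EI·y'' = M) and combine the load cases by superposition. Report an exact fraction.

Load 1 — uniform load w=-13 kN/m over full span:
  θ_1 = -wx(L-x)(L-2x)/(12EI) = -(-13)·8·(20-8)·(20-2·8)/(12·100000) = 13/3125 rad
Load 2 — applied couple M₀=15 kN·m at a=12 m (b=L-a=8):
  θ_2 = (R_Ax²/2 - M_Ax)/EI  [x≤a] with R_A=27/25, M_A=24/5 = ((27/25)·8²/2 - (24/5)·8)/100000 = -3/78125 rad
Superposition: θ = Σ θ_i = 322/78125 rad ≈ 0.004122 rad

θ(8) = 322/78125 rad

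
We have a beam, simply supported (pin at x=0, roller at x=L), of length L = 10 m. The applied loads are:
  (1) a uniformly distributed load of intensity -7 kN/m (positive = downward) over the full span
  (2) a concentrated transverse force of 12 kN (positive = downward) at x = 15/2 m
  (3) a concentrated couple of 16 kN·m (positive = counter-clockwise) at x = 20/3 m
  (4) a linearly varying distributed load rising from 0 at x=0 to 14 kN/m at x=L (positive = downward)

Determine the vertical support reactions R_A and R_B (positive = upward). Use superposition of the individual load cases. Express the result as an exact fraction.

Load 1 — uniform load w=-7 kN/m over full span:
  R_A = wL/2 = (-7)·10/2 = -35 kN
  R_B = wL/2 = (-7)·10/2 = -35 kN
Load 2 — point force P=12 kN at a=15/2 m (b=L-a=5/2):
  R_A = Pb/L = 12·(5/2)/10 = 3 kN
  R_B = Pa/L = 12·(15/2)/10 = 9 kN
Load 3 — applied couple M₀=16 kN·m at a=20/3 m (b=L-a=10/3):
  R_A = M₀/L = 16/10 = 8/5 kN
  R_B = -M₀/L = -16/10 = -8/5 kN
Load 4 — triangular load w₀=14 kN/m (0→w₀ over full span):
  R_A = w₀L/6 = 14·10/6 = 70/3 kN
  R_B = w₀L/3 = 14·10/3 = 140/3 kN
Superposition: R_A = -106/15 kN, R_B = 286/15 kN

R_A = -106/15 kN, R_B = 286/15 kN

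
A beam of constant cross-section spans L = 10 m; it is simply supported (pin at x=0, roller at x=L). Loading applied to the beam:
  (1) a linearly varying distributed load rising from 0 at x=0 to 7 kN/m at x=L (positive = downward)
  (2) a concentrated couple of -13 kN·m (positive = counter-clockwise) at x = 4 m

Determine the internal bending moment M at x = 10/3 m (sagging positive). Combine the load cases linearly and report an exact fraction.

Load 1 — triangular load w₀=7 kN/m (0→w₀ over full span):
  M_1 = w₀Lx/6 - w₀x³/(6L) = 7·10·(10/3)/6 - 7·(10/3)³/(6·10) = 2800/81 kN·m
Load 2 — applied couple M₀=-13 kN·m at a=4 m (b=L-a=6):
  M_2 = M₀x/L  [x≤a] = (-13)·(10/3)/10 = -13/3 kN·m
Superposition: M = Σ M_i = 2449/81 kN·m ≈ 30.234568 kN·m

M(10/3) = 2449/81 kN·m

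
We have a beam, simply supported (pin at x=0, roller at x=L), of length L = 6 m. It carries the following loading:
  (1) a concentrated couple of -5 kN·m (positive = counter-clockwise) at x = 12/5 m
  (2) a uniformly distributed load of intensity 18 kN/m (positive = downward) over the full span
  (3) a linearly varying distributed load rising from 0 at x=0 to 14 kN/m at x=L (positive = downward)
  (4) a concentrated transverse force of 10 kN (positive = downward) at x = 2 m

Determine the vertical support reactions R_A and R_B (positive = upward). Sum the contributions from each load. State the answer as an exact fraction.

R_A = 443/6 kN, R_B = 517/6 kN

Load 1 — applied couple M₀=-5 kN·m at a=12/5 m (b=L-a=18/5):
  R_A = M₀/L = (-5)/6 = -5/6 kN
  R_B = -M₀/L = -(-5)/6 = 5/6 kN
Load 2 — uniform load w=18 kN/m over full span:
  R_A = wL/2 = 18·6/2 = 54 kN
  R_B = wL/2 = 18·6/2 = 54 kN
Load 3 — triangular load w₀=14 kN/m (0→w₀ over full span):
  R_A = w₀L/6 = 14·6/6 = 14 kN
  R_B = w₀L/3 = 14·6/3 = 28 kN
Load 4 — point force P=10 kN at a=2 m (b=L-a=4):
  R_A = Pb/L = 10·4/6 = 20/3 kN
  R_B = Pa/L = 10·2/6 = 10/3 kN
Superposition: R_A = 443/6 kN, R_B = 517/6 kN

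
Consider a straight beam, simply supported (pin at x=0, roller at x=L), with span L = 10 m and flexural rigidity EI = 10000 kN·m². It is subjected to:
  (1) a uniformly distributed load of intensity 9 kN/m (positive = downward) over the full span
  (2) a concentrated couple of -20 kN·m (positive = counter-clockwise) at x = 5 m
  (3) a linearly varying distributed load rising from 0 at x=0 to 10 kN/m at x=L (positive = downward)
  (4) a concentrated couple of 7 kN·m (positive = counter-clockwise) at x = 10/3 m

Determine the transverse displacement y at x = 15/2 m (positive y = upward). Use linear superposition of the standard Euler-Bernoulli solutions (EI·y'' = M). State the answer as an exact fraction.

Load 1 — uniform load w=9 kN/m over full span:
  y_1 = -wx(L³-2Lx²+x³)/(24EI) = -9·(15/2)·(10³-2·10·(15/2)²+(15/2)³)/(24·10000) = -171/2048 m
Load 2 — applied couple M₀=-20 kN·m at a=5 m (b=L-a=5):
  y_2 = (M₀x³/(6L)-M₀(x-a)²/2+C₁x)/EI  [x>a] with C₁=M₀(3b²-L²)/(6L)=25/3 = ((-20)·(15/2)³/(6·10)-(-20)·((15/2)-5)²/2+(25/3)·(15/2))/10000 = -1/640 m
Load 3 — triangular load w₀=10 kN/m (0→w₀ over full span):
  y_3 = -w₀x(7L⁴-10L²x²+3x⁴)/(360LEI) = -10·(15/2)·(7·10⁴-10·10²·(15/2)²+3·(15/2)⁴)/(360·10·10000) = -595/12288 m
Load 4 — applied couple M₀=7 kN·m at a=10/3 m (b=L-a=20/3):
  y_4 = (M₀x³/(6L)-M₀(x-a)²/2+C₁x)/EI  [x>a] with C₁=M₀(3b²-L²)/(6L)=35/9 = (7·(15/2)³/(6·10)-7·((15/2)-(10/3))²/2+(35/9)·(15/2))/10000 = 203/115200 m
Superposition: y = Σ y_i = -121391/921600 m ≈ -0.131718 m

y(15/2) = -121391/921600 m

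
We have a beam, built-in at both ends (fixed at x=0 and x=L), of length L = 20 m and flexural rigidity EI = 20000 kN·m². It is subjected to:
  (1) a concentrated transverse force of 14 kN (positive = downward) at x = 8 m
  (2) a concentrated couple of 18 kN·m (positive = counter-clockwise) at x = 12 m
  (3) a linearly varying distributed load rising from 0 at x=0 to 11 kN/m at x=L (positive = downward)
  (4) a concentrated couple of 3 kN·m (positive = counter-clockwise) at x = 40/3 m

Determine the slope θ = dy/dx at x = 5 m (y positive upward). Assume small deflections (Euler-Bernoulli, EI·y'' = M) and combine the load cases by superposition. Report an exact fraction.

Load 1 — point force P=14 kN at a=8 m (b=L-a=12):
  θ_1 = -Pb²x(2aL-(3a+b)x)/(2L³EI)  [x≤a] = -14·12²·5·(2·8·20-(3·8+12)·5)/(2·20³·20000) = -441/100000 rad
Load 2 — applied couple M₀=18 kN·m at a=12 m (b=L-a=8):
  θ_2 = (R_Ax²/2 - M_Ax)/EI  [x≤a] with R_A=162/125, M_A=144/25 = ((162/125)·5²/2 - (144/25)·5)/20000 = -63/100000 rad
Load 3 — triangular load w₀=11 kN/m (0→w₀ over full span):
  θ_3 = -w₀(2x(L-x)(L-2x)(x+2L)+x²(L-x)²)/(120LEI) = -11·(2·5·(20-5)·(20-2·5)·(5+2·20)+5²·(20-5)²)/(120·20·20000) = -429/25600 rad
Load 4 — applied couple M₀=3 kN·m at a=40/3 m (b=L-a=20/3):
  θ_4 = (R_Ax²/2 - M_Ax)/EI  [x≤a] with R_A=1/5, M_A=1 = ((1/5)·5²/2 - 1·5)/20000 = -1/8000 rad
Superposition: θ = Σ θ_i = -70153/3200000 rad ≈ -0.021923 rad

θ(5) = -70153/3200000 rad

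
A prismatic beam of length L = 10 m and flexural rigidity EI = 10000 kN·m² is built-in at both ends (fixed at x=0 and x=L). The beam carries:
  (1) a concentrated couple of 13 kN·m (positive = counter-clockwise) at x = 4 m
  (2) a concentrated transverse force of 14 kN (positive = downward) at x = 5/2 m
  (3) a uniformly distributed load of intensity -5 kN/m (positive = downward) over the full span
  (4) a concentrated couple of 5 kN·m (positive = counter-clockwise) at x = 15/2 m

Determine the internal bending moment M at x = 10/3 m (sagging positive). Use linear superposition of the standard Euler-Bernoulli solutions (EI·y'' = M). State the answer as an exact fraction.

Load 1 — applied couple M₀=13 kN·m at a=4 m (b=L-a=6):
  M_1 = R_Ax - M_A  [x≤a] with R_A=234/125, M_A=39/25 = (234/125)·(10/3) - (39/25) = 117/25 kN·m
Load 2 — point force P=14 kN at a=5/2 m (b=L-a=15/2):
  M_2 = Pa²(a+3b)(L-x)/L³ - Pa²b/L²  [x>a] = 14·(5/2)²·((5/2)+3·(15/2))·(10-(10/3))/10³ - 14·(5/2)²·(15/2)/10² = 385/48 kN·m
Load 3 — uniform load w=-5 kN/m over full span:
  M_3 = wLx/2 - wL²/12 - wx²/2 = (-5)·10·(10/3)/2 - (-5)·10²/12 - (-5)·(10/3)²/2 = -125/9 kN·m
Load 4 — applied couple M₀=5 kN·m at a=15/2 m (b=L-a=5/2):
  M_4 = R_Ax - M_A  [x≤a] with R_A=9/16, M_A=25/16 = (9/16)·(10/3) - (25/16) = 5/16 kN·m
Superposition: M = Σ M_i = -197/225 kN·m ≈ -0.875556 kN·m

M(10/3) = -197/225 kN·m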